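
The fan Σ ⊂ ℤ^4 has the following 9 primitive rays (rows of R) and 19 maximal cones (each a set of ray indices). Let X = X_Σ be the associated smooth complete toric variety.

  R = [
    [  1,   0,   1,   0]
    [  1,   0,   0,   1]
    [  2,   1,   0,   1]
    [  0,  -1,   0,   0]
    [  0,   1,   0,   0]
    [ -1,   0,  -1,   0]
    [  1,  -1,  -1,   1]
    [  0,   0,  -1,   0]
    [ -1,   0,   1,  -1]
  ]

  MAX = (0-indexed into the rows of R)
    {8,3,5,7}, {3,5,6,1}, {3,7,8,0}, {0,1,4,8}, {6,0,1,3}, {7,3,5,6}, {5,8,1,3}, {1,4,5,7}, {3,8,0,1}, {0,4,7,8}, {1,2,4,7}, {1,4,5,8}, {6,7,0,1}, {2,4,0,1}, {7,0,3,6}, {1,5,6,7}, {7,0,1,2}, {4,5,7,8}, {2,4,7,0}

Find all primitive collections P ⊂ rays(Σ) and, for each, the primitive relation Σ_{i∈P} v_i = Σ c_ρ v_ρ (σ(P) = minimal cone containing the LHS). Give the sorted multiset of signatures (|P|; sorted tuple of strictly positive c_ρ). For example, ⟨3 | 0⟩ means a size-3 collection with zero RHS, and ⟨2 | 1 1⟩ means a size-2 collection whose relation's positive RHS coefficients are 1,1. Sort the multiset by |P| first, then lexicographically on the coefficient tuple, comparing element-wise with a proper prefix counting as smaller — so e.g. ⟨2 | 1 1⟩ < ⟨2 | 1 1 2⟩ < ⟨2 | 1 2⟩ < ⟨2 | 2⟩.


Primitive collections (11):

  {0,5}:  v_{0} + v_{5} = 0  →  sig = ⟨2 | 0⟩
  {3,4}:  v_{3} + v_{4} = 0  →  sig = ⟨2 | 0⟩
  {6,8}:  v_{6} + v_{8} = v_{3}  →  sig = ⟨2 | 1⟩
  {2,8}:  v_{2} + v_{8} = v_{0} + v_{4}  →  sig = ⟨2 | 1 1⟩
  {4,6}:  v_{4} + v_{6} = v_{1} + v_{7}  →  sig = ⟨2 | 1 1⟩
  {2,3}:  v_{2} + v_{3} = v_{0} + v_{1} + v_{7}  →  sig = ⟨2 | 1 1 1⟩
  {2,5}:  v_{2} + v_{5} = v_{1} + v_{4} + v_{7}  →  sig = ⟨2 | 1 1 1⟩
  {2,6}:  v_{2} + v_{6} = v_{0} + 2·v_{1} + 2·v_{7}  →  sig = ⟨2 | 1 2 2⟩
  {1,7,8}:  v_{1} + v_{7} + v_{8} = 0  →  sig = ⟨3 | 0⟩
  {1,3,7}:  v_{1} + v_{3} + v_{7} = v_{6}  →  sig = ⟨3 | 1⟩
  {0,1,4,7}:  v_{0} + v_{1} + v_{4} + v_{7} = v_{2}  →  sig = ⟨4 | 1⟩

Sorted signature multiset PRS(X):
    ⟨2 | 0⟩
    ⟨2 | 0⟩
    ⟨2 | 1⟩
    ⟨2 | 1 1⟩
    ⟨2 | 1 1⟩
    ⟨2 | 1 1 1⟩
    ⟨2 | 1 1 1⟩
    ⟨2 | 1 2 2⟩
    ⟨3 | 0⟩
    ⟨3 | 1⟩
    ⟨4 | 1⟩


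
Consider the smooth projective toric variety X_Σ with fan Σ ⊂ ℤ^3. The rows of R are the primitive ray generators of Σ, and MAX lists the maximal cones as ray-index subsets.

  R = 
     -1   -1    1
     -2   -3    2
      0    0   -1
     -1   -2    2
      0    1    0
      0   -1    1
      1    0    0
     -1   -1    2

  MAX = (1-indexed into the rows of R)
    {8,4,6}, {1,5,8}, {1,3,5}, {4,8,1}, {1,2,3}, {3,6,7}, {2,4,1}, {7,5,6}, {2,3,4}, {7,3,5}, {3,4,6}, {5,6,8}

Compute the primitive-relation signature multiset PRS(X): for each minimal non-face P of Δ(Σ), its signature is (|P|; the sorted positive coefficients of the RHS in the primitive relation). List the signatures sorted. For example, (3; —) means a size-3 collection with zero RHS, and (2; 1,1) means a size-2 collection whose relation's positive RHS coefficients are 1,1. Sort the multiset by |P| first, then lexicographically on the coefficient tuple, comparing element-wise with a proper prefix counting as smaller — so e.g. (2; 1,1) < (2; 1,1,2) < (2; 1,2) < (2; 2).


The 12 primitive collections of Σ (r=8, n=3):

  • {1,6}:  v_{1} + v_{6} = v_{4}  ⇒ sig = (2; 1)
  • {1,7}:  v_{1} + v_{7} = v_{6}  ⇒ sig = (2; 1)
  • {3,8}:  v_{3} + v_{8} = v_{1}  ⇒ sig = (2; 1)
  • {4,5}:  v_{4} + v_{5} = v_{8}  ⇒ sig = (2; 1)
  • {2,7}:  v_{2} + v_{7} = v_{3} + v_{4} + v_{6}  ⇒ sig = (2; 1,1,1)
  • {2,6}:  v_{2} + v_{6} = v_{3} + 2·v_{4}  ⇒ sig = (2; 1,2)
  • {2,8}:  v_{2} + v_{8} = 2·v_{1} + v_{4}  ⇒ sig = (2; 1,2)
  • {7,8}:  v_{7} + v_{8} = v_{5} + 2·v_{6}  ⇒ sig = (2; 1,2)
  • {2,5}:  v_{2} + v_{5} = 2·v_{1}  ⇒ sig = (2; 2)
  • {4,7}:  v_{4} + v_{7} = 2·v_{6}  ⇒ sig = (2; 2)
  • {3,5,6}:  v_{3} + v_{5} + v_{6} = 0  ⇒ sig = (3; —)
  • {1,3,4}:  v_{1} + v_{3} + v_{4} = v_{2}  ⇒ sig = (3; 1)

so the primitive-relation signature multiset is
[(2; 1), (2; 1), (2; 1), (2; 1), (2; 1,1,1), (2; 1,2), (2; 1,2), (2; 1,2), (2; 2), (2; 2), (3; —), (3; 1)]


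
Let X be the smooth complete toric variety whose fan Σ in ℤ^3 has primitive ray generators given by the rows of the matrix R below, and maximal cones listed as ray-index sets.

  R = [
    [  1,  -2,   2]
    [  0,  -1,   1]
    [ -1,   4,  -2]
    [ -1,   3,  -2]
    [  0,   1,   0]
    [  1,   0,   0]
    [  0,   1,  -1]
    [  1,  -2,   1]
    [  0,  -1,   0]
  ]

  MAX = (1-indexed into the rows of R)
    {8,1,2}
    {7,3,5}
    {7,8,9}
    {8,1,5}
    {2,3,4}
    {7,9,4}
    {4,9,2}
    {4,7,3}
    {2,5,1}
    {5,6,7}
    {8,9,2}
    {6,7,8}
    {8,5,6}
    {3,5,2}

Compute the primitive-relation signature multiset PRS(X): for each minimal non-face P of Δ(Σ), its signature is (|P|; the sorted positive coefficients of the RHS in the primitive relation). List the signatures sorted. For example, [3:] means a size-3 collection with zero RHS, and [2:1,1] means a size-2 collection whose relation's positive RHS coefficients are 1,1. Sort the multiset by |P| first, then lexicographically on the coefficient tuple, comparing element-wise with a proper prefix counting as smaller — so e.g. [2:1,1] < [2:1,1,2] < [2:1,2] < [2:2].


17 collections generate NE(X_Σ); each relation:

  P={2,7}:  v_{2} + v_{7} = 0  so sig = [2:]
  P={5,9}:  v_{5} + v_{9} = 0  so sig = [2:]
  P={1,4}:  v_{1} + v_{4} = v_{5}  so sig = [2:1]
  P={3,9}:  v_{3} + v_{9} = v_{4}  so sig = [2:1]
  P={4,5}:  v_{4} + v_{5} = v_{3}  so sig = [2:1]
  P={4,8}:  v_{4} + v_{8} = v_{7}  so sig = [2:1]
  P={1,7}:  v_{1} + v_{7} = v_{5} + v_{8}  so sig = [2:1,1]
  P={1,9}:  v_{1} + v_{9} = v_{2} + v_{8}  so sig = [2:1,1]
  P={2,6}:  v_{2} + v_{6} = v_{5} + v_{8}  so sig = [2:1,1]
  P={3,8}:  v_{3} + v_{8} = v_{5} + v_{7}  so sig = [2:1,1]
  P={6,9}:  v_{6} + v_{9} = v_{7} + v_{8}  so sig = [2:1,1]
  P={4,6}:  v_{4} + v_{6} = v_{5} + 2·v_{7}  so sig = [2:1,2]
  P={1,3}:  v_{1} + v_{3} = 2·v_{5}  so sig = [2:2]
  P={1,6}:  v_{1} + v_{6} = 2·v_{5} + 2·v_{8}  so sig = [2:2,2]
  P={3,6}:  v_{3} + v_{6} = 2·v_{5} + 2·v_{7}  so sig = [2:2,2]
  P={2,5,8}:  v_{2} + v_{5} + v_{8} = v_{1}  so sig = [3:1]
  P={5,7,8}:  v_{5} + v_{7} + v_{8} = v_{6}  so sig = [3:1]

Signatures (|P|; sorted positive RHS coefficients), sorted:
[[2:], [2:], [2:1], [2:1], [2:1], [2:1], [2:1,1], [2:1,1], [2:1,1], [2:1,1], [2:1,1], [2:1,2], [2:2], [2:2,2], [2:2,2], [3:1], [3:1]]


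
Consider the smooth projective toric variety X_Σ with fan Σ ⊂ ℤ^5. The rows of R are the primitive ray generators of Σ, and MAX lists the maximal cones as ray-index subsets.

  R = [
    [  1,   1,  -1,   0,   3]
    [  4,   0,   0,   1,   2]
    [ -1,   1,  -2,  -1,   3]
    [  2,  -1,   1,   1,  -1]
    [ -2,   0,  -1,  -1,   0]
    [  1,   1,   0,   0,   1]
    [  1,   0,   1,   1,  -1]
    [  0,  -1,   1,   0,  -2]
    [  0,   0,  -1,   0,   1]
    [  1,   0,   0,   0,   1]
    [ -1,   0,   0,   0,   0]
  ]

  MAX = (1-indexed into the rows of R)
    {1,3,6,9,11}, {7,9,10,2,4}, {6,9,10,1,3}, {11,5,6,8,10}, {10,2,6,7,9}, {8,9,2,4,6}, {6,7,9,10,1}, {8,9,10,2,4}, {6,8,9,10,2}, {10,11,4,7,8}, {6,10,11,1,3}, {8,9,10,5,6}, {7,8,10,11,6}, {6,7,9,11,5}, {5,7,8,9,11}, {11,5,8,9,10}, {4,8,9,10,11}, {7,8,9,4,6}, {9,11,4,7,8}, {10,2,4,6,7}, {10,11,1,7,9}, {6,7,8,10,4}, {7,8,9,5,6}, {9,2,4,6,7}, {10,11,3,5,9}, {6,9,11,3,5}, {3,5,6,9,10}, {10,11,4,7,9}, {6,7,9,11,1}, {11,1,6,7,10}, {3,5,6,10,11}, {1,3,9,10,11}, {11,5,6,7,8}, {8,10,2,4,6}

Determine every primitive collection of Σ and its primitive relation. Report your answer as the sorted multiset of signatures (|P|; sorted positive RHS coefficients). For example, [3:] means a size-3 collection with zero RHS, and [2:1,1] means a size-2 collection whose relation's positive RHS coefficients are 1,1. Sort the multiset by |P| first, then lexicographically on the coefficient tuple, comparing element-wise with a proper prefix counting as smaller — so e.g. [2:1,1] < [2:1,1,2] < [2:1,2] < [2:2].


|primitive collections| = 18. Relations:

  {1,5}:  v_{1} + v_{5} = v_{3} ; sig = [2:1]
  {1,8}:  v_{1} + v_{8} = v_{10} ; sig = [2:1]
  {3,4}:  v_{3} + v_{4} = v_{9} + v_{10} ; sig = [2:1,1]
  {3,8}:  v_{3} + v_{8} = v_{5} + v_{10} ; sig = [2:1,1]
  {4,5}:  v_{4} + v_{5} = v_{8} + v_{9} ; sig = [2:1,1]
  {3,7}:  v_{3} + v_{7} = v_{6} + v_{9} + v_{11} ; sig = [2:1,1,1]
  {2,5}:  v_{2} + v_{5} = v_{6} + v_{8} + 2·v_{9} + v_{10} ; sig = [2:1,1,1,2]
  {1,4}:  v_{1} + v_{4} = v_{7} + v_{9} + 2·v_{10} ; sig = [2:1,1,2]
  {2,11}:  v_{2} + v_{11} = v_{7} + v_{9} + 2·v_{10} ; sig = [2:1,1,2]
  {1,2}:  v_{1} + v_{2} = v_{6} + v_{7} + 2·v_{9} + 3·v_{10} ; sig = [2:1,1,2,3]
  {2,3}:  v_{2} + v_{3} = v_{6} + 2·v_{9} + 2·v_{10} ; sig = [2:1,2,2]
  {5,7,10}:  v_{5} + v_{7} + v_{10} = 0 ; sig = [3:]
  {4,6,11}:  v_{4} + v_{6} + v_{11} = v_{7} + v_{10} ; sig = [3:1,1]
  {2,7,8}:  v_{2} + v_{7} + v_{8} = 2·v_{4} + v_{6} ; sig = [3:1,2]
  {6,8,9,11}:  v_{6} + v_{8} + v_{9} + v_{11} = 0 ; sig = [4:]
  {4,6,9,10}:  v_{4} + v_{6} + v_{9} + v_{10} = v_{2} ; sig = [4:1]
  {6,9,10,11}:  v_{6} + v_{9} + v_{10} + v_{11} = v_{1} ; sig = [4:1]
  {7,8,9,10}:  v_{7} + v_{8} + v_{9} + v_{10} = v_{4} ; sig = [4:1]

Sorted signature multiset PRS(X):
    |P|=2: 11 collections, coeffs (1), (1), (1,1), (1,1), (1,1), (1,1,1), (1,1,1,2), (1,1,2), (1,1,2), (1,1,2,3), (1,2,2)
    |P|=3: 3 collections, coeffs (), (1,1), (1,2)
    |P|=4: 4 collections, coeffs (), (1), (1), (1)


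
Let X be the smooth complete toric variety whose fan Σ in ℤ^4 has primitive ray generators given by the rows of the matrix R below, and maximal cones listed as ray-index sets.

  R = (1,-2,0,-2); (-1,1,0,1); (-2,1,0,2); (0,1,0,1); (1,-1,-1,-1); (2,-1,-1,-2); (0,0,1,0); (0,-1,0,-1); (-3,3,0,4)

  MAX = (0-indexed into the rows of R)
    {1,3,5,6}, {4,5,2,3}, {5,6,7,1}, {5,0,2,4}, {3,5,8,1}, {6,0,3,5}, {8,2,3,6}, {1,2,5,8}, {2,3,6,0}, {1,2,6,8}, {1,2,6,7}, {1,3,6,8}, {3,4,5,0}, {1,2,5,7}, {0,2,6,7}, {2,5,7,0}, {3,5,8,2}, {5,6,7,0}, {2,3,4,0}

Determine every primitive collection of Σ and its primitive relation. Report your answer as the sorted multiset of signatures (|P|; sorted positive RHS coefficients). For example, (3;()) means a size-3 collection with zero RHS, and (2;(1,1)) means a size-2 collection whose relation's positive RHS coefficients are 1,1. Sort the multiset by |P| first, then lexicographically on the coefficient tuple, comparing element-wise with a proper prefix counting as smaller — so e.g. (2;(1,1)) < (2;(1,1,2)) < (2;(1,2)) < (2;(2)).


12 collections generate NE(X_Σ); each relation:

  {3,7}:  v_{3} + v_{7} = 0 ; sig = (2;())
  {0,1}:  v_{0} + v_{1} = v_{7} ; sig = (2;(1))
  {0,8}:  v_{0} + v_{8} = v_{2} ; sig = (2;(1))
  {1,4}:  v_{1} + v_{4} = v_{2} + v_{5} ; sig = (2;(1,1))
  {4,6}:  v_{4} + v_{6} = v_{0} + v_{3} ; sig = (2;(1,1))
  {7,8}:  v_{7} + v_{8} = v_{1} + v_{2} ; sig = (2;(1,1))
  {4,7}:  v_{4} + v_{7} = v_{0} + v_{2} + v_{5} ; sig = (2;(1,1,1))
  {4,8}:  v_{4} + v_{8} = 2·v_{2} + v_{3} + v_{5} ; sig = (2;(1,1,2))
  {2,5,6}:  v_{2} + v_{5} + v_{6} = 0 ; sig = (3;())
  {1,2,3}:  v_{1} + v_{2} + v_{3} = v_{8} ; sig = (3;(1))
  {5,6,8}:  v_{5} + v_{6} + v_{8} = v_{1} + v_{3} ; sig = (3;(1,1))
  {0,2,3,5}:  v_{0} + v_{2} + v_{3} + v_{5} = v_{4} ; sig = (4;(1))

Signatures (|P|; sorted positive RHS coefficients), sorted:
[(2;()), (2;(1)), (2;(1)), (2;(1,1)), (2;(1,1)), (2;(1,1)), (2;(1,1,1)), (2;(1,1,2)), (3;()), (3;(1)), (3;(1,1)), (4;(1))]


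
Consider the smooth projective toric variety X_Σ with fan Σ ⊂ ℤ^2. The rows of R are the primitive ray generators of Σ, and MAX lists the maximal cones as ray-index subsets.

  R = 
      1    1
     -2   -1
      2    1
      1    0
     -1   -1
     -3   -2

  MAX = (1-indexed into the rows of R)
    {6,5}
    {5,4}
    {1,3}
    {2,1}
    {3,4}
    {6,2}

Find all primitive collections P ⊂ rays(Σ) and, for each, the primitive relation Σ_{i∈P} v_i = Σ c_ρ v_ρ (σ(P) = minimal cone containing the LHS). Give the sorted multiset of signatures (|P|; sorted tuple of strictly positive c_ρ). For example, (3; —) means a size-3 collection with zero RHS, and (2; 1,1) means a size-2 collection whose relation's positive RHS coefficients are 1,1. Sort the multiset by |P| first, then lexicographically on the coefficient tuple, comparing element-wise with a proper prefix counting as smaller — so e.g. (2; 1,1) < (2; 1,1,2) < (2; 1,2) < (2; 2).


Minimal non-faces — 9 found among 6 rays, 6 max cones:

  {1,5}:  v_{1} + v_{5} = 0  →  sig = (2; —)
  {2,3}:  v_{2} + v_{3} = 0  →  sig = (2; —)
  {1,4}:  v_{1} + v_{4} = v_{3}  →  sig = (2; 1)
  {1,6}:  v_{1} + v_{6} = v_{2}  →  sig = (2; 1)
  {2,4}:  v_{2} + v_{4} = v_{5}  →  sig = (2; 1)
  {2,5}:  v_{2} + v_{5} = v_{6}  →  sig = (2; 1)
  {3,5}:  v_{3} + v_{5} = v_{4}  →  sig = (2; 1)
  {3,6}:  v_{3} + v_{6} = v_{5}  →  sig = (2; 1)
  {4,6}:  v_{4} + v_{6} = 2·v_{5}  →  sig = (2; 2)

Sorted signature multiset PRS(X):
{ (2; —) ×2,  (2; 1) ×6,  (2; 2) }


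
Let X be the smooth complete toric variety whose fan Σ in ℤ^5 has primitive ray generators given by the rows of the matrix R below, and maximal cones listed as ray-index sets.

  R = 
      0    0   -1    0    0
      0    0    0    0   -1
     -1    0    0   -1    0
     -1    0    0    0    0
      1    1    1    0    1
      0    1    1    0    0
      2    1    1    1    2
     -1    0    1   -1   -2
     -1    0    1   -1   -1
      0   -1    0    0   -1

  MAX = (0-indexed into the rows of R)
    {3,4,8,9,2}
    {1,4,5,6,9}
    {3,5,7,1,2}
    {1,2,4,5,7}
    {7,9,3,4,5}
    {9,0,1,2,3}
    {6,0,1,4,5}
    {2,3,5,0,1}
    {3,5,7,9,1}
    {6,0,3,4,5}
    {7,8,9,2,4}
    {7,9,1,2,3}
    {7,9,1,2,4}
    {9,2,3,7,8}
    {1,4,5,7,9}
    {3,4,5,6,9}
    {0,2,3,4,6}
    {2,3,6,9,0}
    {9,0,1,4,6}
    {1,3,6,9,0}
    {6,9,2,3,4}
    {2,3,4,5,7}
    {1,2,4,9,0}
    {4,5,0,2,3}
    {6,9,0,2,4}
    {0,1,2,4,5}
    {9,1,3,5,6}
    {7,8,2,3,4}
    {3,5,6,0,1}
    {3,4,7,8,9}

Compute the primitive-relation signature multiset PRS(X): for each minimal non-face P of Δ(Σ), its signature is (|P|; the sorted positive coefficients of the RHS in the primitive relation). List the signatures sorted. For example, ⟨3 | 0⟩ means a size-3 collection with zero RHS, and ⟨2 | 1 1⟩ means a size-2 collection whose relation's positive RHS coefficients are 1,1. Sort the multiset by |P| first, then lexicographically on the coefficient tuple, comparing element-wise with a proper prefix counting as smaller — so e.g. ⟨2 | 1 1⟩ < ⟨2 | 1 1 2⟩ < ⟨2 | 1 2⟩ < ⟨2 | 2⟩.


|primitive collections| = 13. Relations:

  P = {1,8}:  v_{1} + v_{8} = v_{7}  →  sig = ⟨2 | 1⟩
  P = {0,8}:  v_{0} + v_{8} = v_{1} + v_{2}  →  sig = ⟨2 | 1 1⟩
  P = {5,8}:  v_{5} + v_{8} = v_{3} + v_{4} + v_{7}  →  sig = ⟨2 | 1 1 1⟩
  P = {6,7}:  v_{6} + v_{7} = v_{4} + v_{5} + v_{9}  →  sig = ⟨2 | 1 1 1⟩
  P = {6,8}:  v_{6} + v_{8} = v_{3} + 2·v_{4} + v_{9}  →  sig = ⟨2 | 1 1 2⟩
  P = {0,7}:  v_{0} + v_{7} = 2·v_{1} + v_{2}  →  sig = ⟨2 | 1 2⟩
  P = {0,5,9}:  v_{0} + v_{5} + v_{9} = v_{1}  →  sig = ⟨3 | 1⟩
  P = {1,2,6}:  v_{1} + v_{2} + v_{6} = v_{4}  →  sig = ⟨3 | 1⟩
  P = {1,3,4}:  v_{1} + v_{3} + v_{4} = v_{5}  →  sig = ⟨3 | 1⟩
  P = {2,5,9}:  v_{2} + v_{5} + v_{9} = v_{8}  →  sig = ⟨3 | 1⟩
  P = {2,5,6}:  v_{2} + v_{5} + v_{6} = v_{3} + 2·v_{4}  →  sig = ⟨3 | 1 2⟩
  P = {0,3,4,9}:  v_{0} + v_{3} + v_{4} + v_{9} = 0  →  sig = ⟨4 | 0⟩
  P = {2,3,4,7,9}:  v_{2} + v_{3} + v_{4} + v_{7} + v_{9} = 2·v_{8}  →  sig = ⟨5 | 2⟩

so the primitive-relation signature multiset is
{ ⟨2 | 1⟩,  ⟨2 | 1 1⟩,  ⟨2 | 1 1 1⟩ ×2,  ⟨2 | 1 1 2⟩,  ⟨2 | 1 2⟩,  ⟨3 | 1⟩ ×4,  ⟨3 | 1 2⟩,  ⟨4 | 0⟩,  ⟨5 | 2⟩ }


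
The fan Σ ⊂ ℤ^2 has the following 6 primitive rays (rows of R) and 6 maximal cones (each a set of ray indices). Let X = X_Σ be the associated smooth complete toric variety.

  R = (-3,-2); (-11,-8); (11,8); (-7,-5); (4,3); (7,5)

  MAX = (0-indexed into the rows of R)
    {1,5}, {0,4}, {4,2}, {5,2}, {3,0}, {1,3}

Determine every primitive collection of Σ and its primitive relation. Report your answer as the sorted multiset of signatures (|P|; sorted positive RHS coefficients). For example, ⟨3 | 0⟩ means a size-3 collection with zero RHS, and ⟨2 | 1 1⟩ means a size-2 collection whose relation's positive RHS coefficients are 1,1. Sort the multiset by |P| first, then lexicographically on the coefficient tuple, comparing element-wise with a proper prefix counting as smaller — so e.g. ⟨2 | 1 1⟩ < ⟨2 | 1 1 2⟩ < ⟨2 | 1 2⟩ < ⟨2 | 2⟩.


Minimal non-faces — 9 found among 6 rays, 6 max cones:

  P={1,2}:  v_{1} + v_{2} = 0 ; sig = ⟨2 | 0⟩
  P={3,5}:  v_{3} + v_{5} = 0 ; sig = ⟨2 | 0⟩
  P={0,5}:  v_{0} + v_{5} = v_{4} ; sig = ⟨2 | 1⟩
  P={1,4}:  v_{1} + v_{4} = v_{3} ; sig = ⟨2 | 1⟩
  P={2,3}:  v_{2} + v_{3} = v_{4} ; sig = ⟨2 | 1⟩
  P={3,4}:  v_{3} + v_{4} = v_{0} ; sig = ⟨2 | 1⟩
  P={4,5}:  v_{4} + v_{5} = v_{2} ; sig = ⟨2 | 1⟩
  P={0,1}:  v_{0} + v_{1} = 2·v_{3} ; sig = ⟨2 | 2⟩
  P={0,2}:  v_{0} + v_{2} = 2·v_{4} ; sig = ⟨2 | 2⟩

Sorted signature multiset PRS(X):
[⟨2 | 0⟩, ⟨2 | 0⟩, ⟨2 | 1⟩, ⟨2 | 1⟩, ⟨2 | 1⟩, ⟨2 | 1⟩, ⟨2 | 1⟩, ⟨2 | 2⟩, ⟨2 | 2⟩]


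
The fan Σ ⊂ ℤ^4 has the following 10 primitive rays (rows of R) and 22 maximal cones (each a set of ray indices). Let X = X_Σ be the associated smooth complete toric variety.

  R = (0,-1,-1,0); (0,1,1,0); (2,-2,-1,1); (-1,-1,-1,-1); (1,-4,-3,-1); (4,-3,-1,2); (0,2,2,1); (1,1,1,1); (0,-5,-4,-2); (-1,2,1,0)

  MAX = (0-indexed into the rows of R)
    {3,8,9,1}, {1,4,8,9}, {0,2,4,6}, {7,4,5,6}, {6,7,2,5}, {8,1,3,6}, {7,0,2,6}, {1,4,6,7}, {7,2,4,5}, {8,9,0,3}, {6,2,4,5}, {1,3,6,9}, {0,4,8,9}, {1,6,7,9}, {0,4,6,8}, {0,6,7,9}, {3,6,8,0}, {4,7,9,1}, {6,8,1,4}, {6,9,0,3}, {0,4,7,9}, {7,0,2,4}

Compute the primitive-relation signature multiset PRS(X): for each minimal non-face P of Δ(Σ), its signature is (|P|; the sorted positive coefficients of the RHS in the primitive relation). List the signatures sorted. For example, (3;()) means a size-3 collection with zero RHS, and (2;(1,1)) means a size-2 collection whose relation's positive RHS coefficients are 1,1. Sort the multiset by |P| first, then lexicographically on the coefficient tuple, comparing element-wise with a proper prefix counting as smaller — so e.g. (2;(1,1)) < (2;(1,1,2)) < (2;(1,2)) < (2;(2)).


Δ(Σ) — 10 vertices, 17 min non-faces:

  • {0,1}:  v_{0} + v_{1} = 0  ⟹  sig = (2;())
  • {3,7}:  v_{3} + v_{7} = 0  ⟹  sig = (2;())
  • {3,4}:  v_{3} + v_{4} = v_{8}  ⟹  sig = (2;(1))
  • {7,8}:  v_{7} + v_{8} = v_{4}  ⟹  sig = (2;(1))
  • {2,9}:  v_{2} + v_{9} = v_{0} + v_{7}  ⟹  sig = (2;(1,1))
  • {5,9}:  v_{5} + v_{9} = v_{2} + v_{7}  ⟹  sig = (2;(1,1))
  • {1,2}:  v_{1} + v_{2} = v_{4} + v_{6} + v_{7}  ⟹  sig = (2;(1,1,1))
  • {2,3}:  v_{2} + v_{3} = v_{0} + v_{4} + v_{6}  ⟹  sig = (2;(1,1,1))
  • {3,5}:  v_{3} + v_{5} = v_{2} + v_{4} + v_{6}  ⟹  sig = (2;(1,1,1))
  • {2,8}:  v_{2} + v_{8} = v_{0} + 2·v_{4} + v_{6}  ⟹  sig = (2;(1,1,2))
  • {5,8}:  v_{5} + v_{8} = v_{2} + 2·v_{4} + v_{6}  ⟹  sig = (2;(1,1,2))
  • {0,5}:  v_{0} + v_{5} = 2·v_{2}  ⟹  sig = (2;(2))
  • {1,5}:  v_{1} + v_{5} = 2·v_{4} + 2·v_{6} + 2·v_{7}  ⟹  sig = (2;(2,2,2))
  • {4,6,9}:  v_{4} + v_{6} + v_{9} = 0  ⟹  sig = (3;())
  • {6,8,9}:  v_{6} + v_{8} + v_{9} = v_{3}  ⟹  sig = (3;(1))
  • {0,4,6,7}:  v_{0} + v_{4} + v_{6} + v_{7} = v_{2}  ⟹  sig = (4;(1))
  • {2,4,6,7}:  v_{2} + v_{4} + v_{6} + v_{7} = v_{5}  ⟹  sig = (4;(1))

Signatures (|P|; sorted positive RHS coefficients), sorted:
[(2;()), (2;()), (2;(1)), (2;(1)), (2;(1,1)), (2;(1,1)), (2;(1,1,1)), (2;(1,1,1)), (2;(1,1,1)), (2;(1,1,2)), (2;(1,1,2)), (2;(2)), (2;(2,2,2)), (3;()), (3;(1)), (4;(1)), (4;(1))]


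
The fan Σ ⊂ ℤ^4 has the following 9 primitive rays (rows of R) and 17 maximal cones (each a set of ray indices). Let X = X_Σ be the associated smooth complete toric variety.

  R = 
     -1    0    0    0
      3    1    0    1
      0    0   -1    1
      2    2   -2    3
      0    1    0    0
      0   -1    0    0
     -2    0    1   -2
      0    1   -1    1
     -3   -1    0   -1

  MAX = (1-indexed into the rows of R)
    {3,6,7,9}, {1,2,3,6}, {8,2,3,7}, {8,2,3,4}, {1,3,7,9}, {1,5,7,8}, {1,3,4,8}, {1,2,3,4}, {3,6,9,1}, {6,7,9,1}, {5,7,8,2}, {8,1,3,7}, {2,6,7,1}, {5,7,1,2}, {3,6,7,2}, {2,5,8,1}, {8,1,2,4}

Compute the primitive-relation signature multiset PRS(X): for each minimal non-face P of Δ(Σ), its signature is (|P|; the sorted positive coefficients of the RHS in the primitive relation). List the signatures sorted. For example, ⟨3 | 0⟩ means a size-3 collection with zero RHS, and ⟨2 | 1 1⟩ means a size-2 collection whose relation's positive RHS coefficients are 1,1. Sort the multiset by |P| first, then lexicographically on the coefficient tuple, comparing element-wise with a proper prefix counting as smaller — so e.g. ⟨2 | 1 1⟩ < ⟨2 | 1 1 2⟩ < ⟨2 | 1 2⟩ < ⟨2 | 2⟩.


The 14 primitive collections of Σ (r=9, n=4):

  P={2,9}:  v_{2} + v_{9} = 0 ; sig = ⟨2 | 0⟩
  P={5,6}:  v_{5} + v_{6} = 0 ; sig = ⟨2 | 0⟩
  P={3,5}:  v_{3} + v_{5} = v_{8} ; sig = ⟨2 | 1⟩
  P={6,8}:  v_{6} + v_{8} = v_{3} ; sig = ⟨2 | 1⟩
  P={4,7}:  v_{4} + v_{7} = v_{5} + v_{8} ; sig = ⟨2 | 1 1⟩
  P={4,9}:  v_{4} + v_{9} = v_{1} + v_{3} + v_{8} ; sig = ⟨2 | 1 1 1⟩
  P={5,9}:  v_{5} + v_{9} = v_{1} + v_{3} + v_{7} ; sig = ⟨2 | 1 1 1⟩
  P={4,5}:  v_{4} + v_{5} = v_{1} + v_{2} + 2·v_{8} ; sig = ⟨2 | 1 1 2⟩
  P={4,6}:  v_{4} + v_{6} = v_{1} + v_{2} + 2·v_{3} ; sig = ⟨2 | 1 1 2⟩
  P={8,9}:  v_{8} + v_{9} = v_{1} + 2·v_{3} + v_{7} ; sig = ⟨2 | 1 1 2⟩
  P={1,2,3,7}:  v_{1} + v_{2} + v_{3} + v_{7} = v_{5} ; sig = ⟨4 | 1⟩
  P={1,2,3,8}:  v_{1} + v_{2} + v_{3} + v_{8} = v_{4} ; sig = ⟨4 | 1⟩
  P={1,3,6,7}:  v_{1} + v_{3} + v_{6} + v_{7} = v_{9} ; sig = ⟨4 | 1⟩
  P={1,2,7,8}:  v_{1} + v_{2} + v_{7} + v_{8} = 2·v_{5} ; sig = ⟨4 | 2⟩

Hence PRS(X_Σ) =
    |P|=2: 10 collections, coeffs (), (), (1), (1), (1,1), (1,1,1), (1,1,1), (1,1,2), (1,1,2), (1,1,2)
    |P|=4: 4 collections, coeffs (1), (1), (1), (2)


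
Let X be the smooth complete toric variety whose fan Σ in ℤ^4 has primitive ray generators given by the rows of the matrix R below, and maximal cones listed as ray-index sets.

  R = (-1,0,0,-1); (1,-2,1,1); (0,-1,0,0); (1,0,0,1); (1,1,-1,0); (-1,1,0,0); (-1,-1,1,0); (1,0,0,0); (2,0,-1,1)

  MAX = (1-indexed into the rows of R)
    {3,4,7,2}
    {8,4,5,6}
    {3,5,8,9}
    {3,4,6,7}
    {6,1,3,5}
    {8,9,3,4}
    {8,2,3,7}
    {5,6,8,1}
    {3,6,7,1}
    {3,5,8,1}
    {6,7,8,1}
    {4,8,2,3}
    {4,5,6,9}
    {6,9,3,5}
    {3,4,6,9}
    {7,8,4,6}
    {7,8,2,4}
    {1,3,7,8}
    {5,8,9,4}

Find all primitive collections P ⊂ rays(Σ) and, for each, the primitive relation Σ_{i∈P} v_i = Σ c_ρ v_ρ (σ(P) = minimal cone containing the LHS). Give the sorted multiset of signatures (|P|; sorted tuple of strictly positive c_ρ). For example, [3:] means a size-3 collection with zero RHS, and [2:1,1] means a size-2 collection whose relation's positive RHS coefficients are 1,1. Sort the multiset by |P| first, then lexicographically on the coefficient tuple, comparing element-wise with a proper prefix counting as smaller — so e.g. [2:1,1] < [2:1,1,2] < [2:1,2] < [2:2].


12 collections generate NE(X_Σ); each relation:

  • {1,4}:  v_{1} + v_{4} = 0 — sig = [2:]
  • {5,7}:  v_{5} + v_{7} = 0 — sig = [2:]
  • {1,9}:  v_{1} + v_{9} = v_{3} + v_{5} — sig = [2:1,1]
  • {2,6}:  v_{2} + v_{6} = v_{4} + v_{7} — sig = [2:1,1]
  • {7,9}:  v_{7} + v_{9} = v_{3} + v_{4} — sig = [2:1,1]
  • {1,2}:  v_{1} + v_{2} = v_{3} + v_{7} + v_{8} — sig = [2:1,1,1]
  • {2,5}:  v_{2} + v_{5} = v_{3} + v_{4} + v_{8} — sig = [2:1,1,1]
  • {2,9}:  v_{2} + v_{9} = 2·v_{3} + 2·v_{4} + v_{8} — sig = [2:1,2,2]
  • {3,6,8}:  v_{3} + v_{6} + v_{8} = 0 — sig = [3:]
  • {3,4,5}:  v_{3} + v_{4} + v_{5} = v_{9} — sig = [3:1]
  • {6,8,9}:  v_{6} + v_{8} + v_{9} = v_{4} + v_{5} — sig = [3:1,1]
  • {3,4,7,8}:  v_{3} + v_{4} + v_{7} + v_{8} = v_{2} — sig = [4:1]

so the primitive-relation signature multiset is
[[2:], [2:], [2:1,1], [2:1,1], [2:1,1], [2:1,1,1], [2:1,1,1], [2:1,2,2], [3:], [3:1], [3:1,1], [4:1]]


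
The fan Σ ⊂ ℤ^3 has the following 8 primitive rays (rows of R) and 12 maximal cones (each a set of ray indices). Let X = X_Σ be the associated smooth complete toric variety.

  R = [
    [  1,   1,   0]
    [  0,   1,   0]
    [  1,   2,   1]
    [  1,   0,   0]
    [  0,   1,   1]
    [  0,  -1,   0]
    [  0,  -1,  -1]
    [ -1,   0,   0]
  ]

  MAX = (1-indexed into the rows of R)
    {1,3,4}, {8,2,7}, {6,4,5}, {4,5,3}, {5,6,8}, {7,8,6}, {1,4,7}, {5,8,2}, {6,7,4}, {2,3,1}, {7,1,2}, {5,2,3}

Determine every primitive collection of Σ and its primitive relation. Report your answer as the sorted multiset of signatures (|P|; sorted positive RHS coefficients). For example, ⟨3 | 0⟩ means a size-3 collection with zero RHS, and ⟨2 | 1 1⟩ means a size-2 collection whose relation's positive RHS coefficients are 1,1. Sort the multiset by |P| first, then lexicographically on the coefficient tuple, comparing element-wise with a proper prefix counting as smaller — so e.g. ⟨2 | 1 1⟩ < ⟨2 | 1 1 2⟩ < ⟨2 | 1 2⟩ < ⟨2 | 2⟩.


10 collections generate NE(X_Σ); each relation:

  P = {2,6}:  v_{2} + v_{6} = 0  →  sig = ⟨2 | 0⟩
  P = {4,8}:  v_{4} + v_{8} = 0  →  sig = ⟨2 | 0⟩
  P = {5,7}:  v_{5} + v_{7} = 0  →  sig = ⟨2 | 0⟩
  P = {1,5}:  v_{1} + v_{5} = v_{3}  →  sig = ⟨2 | 1⟩
  P = {1,6}:  v_{1} + v_{6} = v_{4}  →  sig = ⟨2 | 1⟩
  P = {1,8}:  v_{1} + v_{8} = v_{2}  →  sig = ⟨2 | 1⟩
  P = {2,4}:  v_{2} + v_{4} = v_{1}  →  sig = ⟨2 | 1⟩
  P = {3,7}:  v_{3} + v_{7} = v_{1}  →  sig = ⟨2 | 1⟩
  P = {3,6}:  v_{3} + v_{6} = v_{4} + v_{5}  →  sig = ⟨2 | 1 1⟩
  P = {3,8}:  v_{3} + v_{8} = v_{2} + v_{5}  →  sig = ⟨2 | 1 1⟩

Sorted signature multiset PRS(X):
{ ⟨2 | 0⟩ ×3,  ⟨2 | 1⟩ ×5,  ⟨2 | 1 1⟩ ×2 }


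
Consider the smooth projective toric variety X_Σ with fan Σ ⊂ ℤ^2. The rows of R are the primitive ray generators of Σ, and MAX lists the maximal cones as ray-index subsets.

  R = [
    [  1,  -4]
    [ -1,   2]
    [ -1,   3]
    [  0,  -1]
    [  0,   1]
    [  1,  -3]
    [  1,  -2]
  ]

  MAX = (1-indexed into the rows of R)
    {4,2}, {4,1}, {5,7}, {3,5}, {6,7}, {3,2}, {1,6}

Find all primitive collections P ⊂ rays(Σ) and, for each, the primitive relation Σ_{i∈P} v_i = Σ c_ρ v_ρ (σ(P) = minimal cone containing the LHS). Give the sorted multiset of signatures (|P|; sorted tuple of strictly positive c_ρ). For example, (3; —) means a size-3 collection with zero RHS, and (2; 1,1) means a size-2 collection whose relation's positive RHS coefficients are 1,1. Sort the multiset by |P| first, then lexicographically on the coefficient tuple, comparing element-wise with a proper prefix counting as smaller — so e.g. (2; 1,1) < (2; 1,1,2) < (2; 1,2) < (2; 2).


Δ(Σ) — 7 vertices, 14 min non-faces:

  • {2,7}:  v_{2} + v_{7} = 0  →  sig = (2; —)
  • {3,6}:  v_{3} + v_{6} = 0  →  sig = (2; —)
  • {4,5}:  v_{4} + v_{5} = 0  →  sig = (2; —)
  • {1,3}:  v_{1} + v_{3} = v_{4}  →  sig = (2; 1)
  • {1,5}:  v_{1} + v_{5} = v_{6}  →  sig = (2; 1)
  • {2,5}:  v_{2} + v_{5} = v_{3}  →  sig = (2; 1)
  • {2,6}:  v_{2} + v_{6} = v_{4}  →  sig = (2; 1)
  • {3,4}:  v_{3} + v_{4} = v_{2}  →  sig = (2; 1)
  • {3,7}:  v_{3} + v_{7} = v_{5}  →  sig = (2; 1)
  • {4,6}:  v_{4} + v_{6} = v_{1}  →  sig = (2; 1)
  • {4,7}:  v_{4} + v_{7} = v_{6}  →  sig = (2; 1)
  • {5,6}:  v_{5} + v_{6} = v_{7}  →  sig = (2; 1)
  • {1,2}:  v_{1} + v_{2} = 2·v_{4}  →  sig = (2; 2)
  • {1,7}:  v_{1} + v_{7} = 2·v_{6}  →  sig = (2; 2)

Hence PRS(X_Σ) =
    (2; —)
    (2; —)
    (2; —)
    (2; 1)
    (2; 1)
    (2; 1)
    (2; 1)
    (2; 1)
    (2; 1)
    (2; 1)
    (2; 1)
    (2; 1)
    (2; 2)
    (2; 2)


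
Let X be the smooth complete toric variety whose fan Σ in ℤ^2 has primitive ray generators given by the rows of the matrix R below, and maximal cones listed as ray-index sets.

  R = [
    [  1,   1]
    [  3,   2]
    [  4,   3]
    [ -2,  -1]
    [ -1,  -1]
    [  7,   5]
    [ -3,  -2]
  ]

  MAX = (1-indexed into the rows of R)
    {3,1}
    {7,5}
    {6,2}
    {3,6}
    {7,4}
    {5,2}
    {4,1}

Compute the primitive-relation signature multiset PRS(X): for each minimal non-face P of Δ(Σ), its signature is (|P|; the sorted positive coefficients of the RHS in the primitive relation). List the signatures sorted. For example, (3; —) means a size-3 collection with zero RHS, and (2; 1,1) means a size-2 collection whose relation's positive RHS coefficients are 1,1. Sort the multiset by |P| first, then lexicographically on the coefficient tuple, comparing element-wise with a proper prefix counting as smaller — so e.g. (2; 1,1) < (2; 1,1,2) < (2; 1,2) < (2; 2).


Σ has 14 primitive collections:

  • {1,5}:  v_{1} + v_{5} = 0  ⇒ sig = (2; —)
  • {2,7}:  v_{2} + v_{7} = 0  ⇒ sig = (2; —)
  • {1,2}:  v_{1} + v_{2} = v_{3}  ⇒ sig = (2; 1)
  • {1,7}:  v_{1} + v_{7} = v_{4}  ⇒ sig = (2; 1)
  • {2,3}:  v_{2} + v_{3} = v_{6}  ⇒ sig = (2; 1)
  • {2,4}:  v_{2} + v_{4} = v_{1}  ⇒ sig = (2; 1)
  • {3,5}:  v_{3} + v_{5} = v_{2}  ⇒ sig = (2; 1)
  • {3,7}:  v_{3} + v_{7} = v_{1}  ⇒ sig = (2; 1)
  • {4,5}:  v_{4} + v_{5} = v_{7}  ⇒ sig = (2; 1)
  • {6,7}:  v_{6} + v_{7} = v_{3}  ⇒ sig = (2; 1)
  • {4,6}:  v_{4} + v_{6} = v_{1} + v_{3}  ⇒ sig = (2; 1,1)
  • {1,6}:  v_{1} + v_{6} = 2·v_{3}  ⇒ sig = (2; 2)
  • {3,4}:  v_{3} + v_{4} = 2·v_{1}  ⇒ sig = (2; 2)
  • {5,6}:  v_{5} + v_{6} = 2·v_{2}  ⇒ sig = (2; 2)

Sorted signature multiset PRS(X):
    (2; —)
    (2; —)
    (2; 1)
    (2; 1)
    (2; 1)
    (2; 1)
    (2; 1)
    (2; 1)
    (2; 1)
    (2; 1)
    (2; 1,1)
    (2; 2)
    (2; 2)
    (2; 2)


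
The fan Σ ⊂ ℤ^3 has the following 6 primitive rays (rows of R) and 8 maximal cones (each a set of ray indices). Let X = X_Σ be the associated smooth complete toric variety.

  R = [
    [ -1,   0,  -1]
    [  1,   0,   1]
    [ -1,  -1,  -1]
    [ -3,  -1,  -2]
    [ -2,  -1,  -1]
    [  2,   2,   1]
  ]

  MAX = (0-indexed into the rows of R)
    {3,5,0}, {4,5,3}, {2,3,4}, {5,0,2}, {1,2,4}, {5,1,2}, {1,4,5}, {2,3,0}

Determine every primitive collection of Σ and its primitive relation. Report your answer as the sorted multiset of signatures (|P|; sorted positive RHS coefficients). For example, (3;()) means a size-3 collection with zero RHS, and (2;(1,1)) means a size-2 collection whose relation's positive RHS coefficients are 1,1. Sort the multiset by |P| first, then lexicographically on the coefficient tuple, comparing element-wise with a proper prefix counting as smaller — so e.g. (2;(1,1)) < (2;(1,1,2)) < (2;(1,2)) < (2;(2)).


|primitive collections| = 5. Relations:

  P = {0,1}:  v_{0} + v_{1} = 0 — sig = (2;())
  P = {0,4}:  v_{0} + v_{4} = v_{3} — sig = (2;(1))
  P = {1,3}:  v_{1} + v_{3} = v_{4} — sig = (2;(1))
  P = {2,4,5}:  v_{2} + v_{4} + v_{5} = v_{0} — sig = (3;(1))
  P = {2,3,5}:  v_{2} + v_{3} + v_{5} = 2·v_{0} — sig = (3;(2))

Hence PRS(X_Σ) =
    |P|=2: 3 collections, coeffs (), (1), (1)
    |P|=3: 2 collections, coeffs (1), (2)


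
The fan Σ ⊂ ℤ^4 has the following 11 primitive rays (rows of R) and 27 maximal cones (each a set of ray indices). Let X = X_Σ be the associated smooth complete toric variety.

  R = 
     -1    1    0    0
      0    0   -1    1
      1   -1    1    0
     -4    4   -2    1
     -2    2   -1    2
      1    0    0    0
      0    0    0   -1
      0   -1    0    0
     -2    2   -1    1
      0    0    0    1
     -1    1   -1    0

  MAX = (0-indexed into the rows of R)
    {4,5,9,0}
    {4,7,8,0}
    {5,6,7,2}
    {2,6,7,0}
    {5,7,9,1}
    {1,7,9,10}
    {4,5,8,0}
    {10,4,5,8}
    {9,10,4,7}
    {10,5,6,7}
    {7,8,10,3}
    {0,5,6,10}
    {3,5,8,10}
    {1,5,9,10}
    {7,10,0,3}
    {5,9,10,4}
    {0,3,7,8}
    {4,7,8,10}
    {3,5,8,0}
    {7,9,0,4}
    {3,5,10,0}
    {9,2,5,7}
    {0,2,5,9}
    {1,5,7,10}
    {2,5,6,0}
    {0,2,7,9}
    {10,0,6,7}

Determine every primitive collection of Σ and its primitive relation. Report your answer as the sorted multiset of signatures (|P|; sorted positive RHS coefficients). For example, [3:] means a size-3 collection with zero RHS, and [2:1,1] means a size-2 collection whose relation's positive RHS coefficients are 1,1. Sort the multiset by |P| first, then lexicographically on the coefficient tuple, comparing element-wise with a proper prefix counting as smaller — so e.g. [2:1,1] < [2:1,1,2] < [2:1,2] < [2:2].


Primitive collections (25):

  P={2,10}:  v_{2} + v_{10} = 0  →  sig = [2:]
  P={6,9}:  v_{6} + v_{9} = 0  →  sig = [2:]
  P={4,6}:  v_{4} + v_{6} = v_{8}  →  sig = [2:1]
  P={8,9}:  v_{8} + v_{9} = v_{4}  →  sig = [2:1]
  P={0,1}:  v_{0} + v_{1} = v_{9} + v_{10}  →  sig = [2:1,1]
  P={2,3}:  v_{2} + v_{3} = v_{0} + v_{8}  →  sig = [2:1,1]
  P={2,8}:  v_{2} + v_{8} = v_{0} + v_{9}  →  sig = [2:1,1]
  P={6,8}:  v_{6} + v_{8} = v_{0} + v_{10}  →  sig = [2:1,1]
  P={1,2}:  v_{1} + v_{2} = v_{5} + v_{7} + v_{9}  →  sig = [2:1,1,1]
  P={1,6}:  v_{1} + v_{6} = v_{5} + v_{7} + v_{10}  →  sig = [2:1,1,1]
  P={1,3}:  v_{1} + v_{3} = v_{4} + 2·v_{10}  →  sig = [2:1,2]
  P={2,4}:  v_{2} + v_{4} = v_{0} + 2·v_{9}  →  sig = [2:1,2]
  P={3,9}:  v_{3} + v_{9} = 2·v_{8}  →  sig = [2:2]
  P={1,8}:  v_{1} + v_{8} = 2·v_{9} + 2·v_{10}  →  sig = [2:2,2]
  P={3,6}:  v_{3} + v_{6} = 2·v_{0} + 2·v_{10}  →  sig = [2:2,2]
  P={1,4}:  v_{1} + v_{4} = 3·v_{9} + 2·v_{10}  →  sig = [2:2,3]
  P={3,4}:  v_{3} + v_{4} = 3·v_{8}  →  sig = [2:3]
  P={0,5,7}:  v_{0} + v_{5} + v_{7} = 0  →  sig = [3:]
  P={0,8,10}:  v_{0} + v_{8} + v_{10} = v_{3}  →  sig = [3:1]
  P={0,9,10}:  v_{0} + v_{9} + v_{10} = v_{8}  →  sig = [3:1]
  P={3,5,7}:  v_{3} + v_{5} + v_{7} = v_{8} + v_{10}  →  sig = [3:1,1]
  P={5,7,8}:  v_{5} + v_{7} + v_{8} = v_{9} + v_{10}  →  sig = [3:1,1]
  P={4,5,7}:  v_{4} + v_{5} + v_{7} = 2·v_{9} + v_{10}  →  sig = [3:1,2]
  P={0,4,10}:  v_{0} + v_{4} + v_{10} = 2·v_{8}  →  sig = [3:2]
  P={5,7,9,10}:  v_{5} + v_{7} + v_{9} + v_{10} = v_{1}  →  sig = [4:1]

Hence PRS(X_Σ) =
    [2:]
    [2:]
    [2:1]
    [2:1]
    [2:1,1]
    [2:1,1]
    [2:1,1]
    [2:1,1]
    [2:1,1,1]
    [2:1,1,1]
    [2:1,2]
    [2:1,2]
    [2:2]
    [2:2,2]
    [2:2,2]
    [2:2,3]
    [2:3]
    [3:]
    [3:1]
    [3:1]
    [3:1,1]
    [3:1,1]
    [3:1,2]
    [3:2]
    [4:1]


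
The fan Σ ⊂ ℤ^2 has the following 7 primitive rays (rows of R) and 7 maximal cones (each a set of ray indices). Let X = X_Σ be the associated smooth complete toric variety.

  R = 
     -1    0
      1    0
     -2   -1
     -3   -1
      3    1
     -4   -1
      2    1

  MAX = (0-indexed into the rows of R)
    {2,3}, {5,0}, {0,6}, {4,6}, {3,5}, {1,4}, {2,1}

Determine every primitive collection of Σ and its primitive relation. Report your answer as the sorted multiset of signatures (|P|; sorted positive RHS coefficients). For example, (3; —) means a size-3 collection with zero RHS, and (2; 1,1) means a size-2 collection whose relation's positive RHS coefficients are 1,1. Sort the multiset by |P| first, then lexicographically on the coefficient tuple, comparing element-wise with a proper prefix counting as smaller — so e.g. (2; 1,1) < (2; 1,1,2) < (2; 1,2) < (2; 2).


14 collections generate NE(X_Σ); each relation:

  P = {0,1}:  v_{0} + v_{1} = 0  so sig = (2; —)
  P = {2,6}:  v_{2} + v_{6} = 0  so sig = (2; —)
  P = {3,4}:  v_{3} + v_{4} = 0  so sig = (2; —)
  P = {0,2}:  v_{0} + v_{2} = v_{3}  so sig = (2; 1)
  P = {0,3}:  v_{0} + v_{3} = v_{5}  so sig = (2; 1)
  P = {0,4}:  v_{0} + v_{4} = v_{6}  so sig = (2; 1)
  P = {1,3}:  v_{1} + v_{3} = v_{2}  so sig = (2; 1)
  P = {1,5}:  v_{1} + v_{5} = v_{3}  so sig = (2; 1)
  P = {1,6}:  v_{1} + v_{6} = v_{4}  so sig = (2; 1)
  P = {2,4}:  v_{2} + v_{4} = v_{1}  so sig = (2; 1)
  P = {3,6}:  v_{3} + v_{6} = v_{0}  so sig = (2; 1)
  P = {4,5}:  v_{4} + v_{5} = v_{0}  so sig = (2; 1)
  P = {2,5}:  v_{2} + v_{5} = 2·v_{3}  so sig = (2; 2)
  P = {5,6}:  v_{5} + v_{6} = 2·v_{0}  so sig = (2; 2)

Signatures (|P|; sorted positive RHS coefficients), sorted:
{ (2; —) ×3,  (2; 1) ×9,  (2; 2) ×2 }


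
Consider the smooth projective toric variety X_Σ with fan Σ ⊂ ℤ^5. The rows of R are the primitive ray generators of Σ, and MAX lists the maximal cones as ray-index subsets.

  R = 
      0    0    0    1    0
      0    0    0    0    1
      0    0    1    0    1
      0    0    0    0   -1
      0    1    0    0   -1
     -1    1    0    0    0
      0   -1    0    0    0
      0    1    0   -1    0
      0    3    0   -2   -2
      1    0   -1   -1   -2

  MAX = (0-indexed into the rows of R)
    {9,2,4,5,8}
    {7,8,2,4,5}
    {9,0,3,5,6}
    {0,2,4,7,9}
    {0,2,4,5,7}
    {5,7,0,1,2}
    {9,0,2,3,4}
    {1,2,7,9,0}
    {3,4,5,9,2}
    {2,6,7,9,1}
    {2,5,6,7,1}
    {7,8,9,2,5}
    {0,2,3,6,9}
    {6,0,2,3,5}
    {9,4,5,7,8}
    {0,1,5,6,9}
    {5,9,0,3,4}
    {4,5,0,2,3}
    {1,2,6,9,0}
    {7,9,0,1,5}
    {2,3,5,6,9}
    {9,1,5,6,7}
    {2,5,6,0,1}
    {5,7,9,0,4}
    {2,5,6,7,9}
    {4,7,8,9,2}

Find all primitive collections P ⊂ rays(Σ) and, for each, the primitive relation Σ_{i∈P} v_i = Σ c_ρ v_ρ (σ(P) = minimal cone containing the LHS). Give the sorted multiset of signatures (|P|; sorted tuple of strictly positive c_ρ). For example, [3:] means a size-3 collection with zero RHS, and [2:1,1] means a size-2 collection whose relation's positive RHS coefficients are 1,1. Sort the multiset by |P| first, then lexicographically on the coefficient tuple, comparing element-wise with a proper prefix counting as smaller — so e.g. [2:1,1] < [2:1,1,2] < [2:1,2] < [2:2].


Primitive collections (12):

  • {1,3}:  v_{1} + v_{3} = 0  ⇒ sig = [2:]
  • {4,6}:  v_{4} + v_{6} = v_{3}  ⇒ sig = [2:1]
  • {1,4}:  v_{1} + v_{4} = v_{0} + v_{7}  ⇒ sig = [2:1,1]
  • {3,7}:  v_{3} + v_{7} = v_{2} + v_{5} + v_{9}  ⇒ sig = [2:1,1,1]
  • {0,8}:  v_{0} + v_{8} = 2·v_{4} + v_{7}  ⇒ sig = [2:1,2]
  • {1,8}:  v_{1} + v_{8} = v_{4} + 2·v_{7}  ⇒ sig = [2:1,2]
  • {3,8}:  v_{3} + v_{8} = 2·v_{2} + v_{4} + 2·v_{5} + 2·v_{9}  ⇒ sig = [2:1,2,2,2]
  • {6,8}:  v_{6} + v_{8} = 2·v_{2} + 2·v_{5} + 2·v_{9}  ⇒ sig = [2:2,2,2]
  • {0,6,7}:  v_{0} + v_{6} + v_{7} = 0  ⇒ sig = [3:]
  • {0,2,5,9}:  v_{0} + v_{2} + v_{5} + v_{9} = v_{4}  ⇒ sig = [4:1]
  • {1,2,5,9}:  v_{1} + v_{2} + v_{5} + v_{9} = v_{7}  ⇒ sig = [4:1]
  • {2,4,5,7,9}:  v_{2} + v_{4} + v_{5} + v_{7} + v_{9} = v_{8}  ⇒ sig = [5:1]

so the primitive-relation signature multiset is
{ [2:],  [2:1],  [2:1,1],  [2:1,1,1],  [2:1,2] ×2,  [2:1,2,2,2],  [2:2,2,2],  [3:],  [4:1] ×2,  [5:1] }


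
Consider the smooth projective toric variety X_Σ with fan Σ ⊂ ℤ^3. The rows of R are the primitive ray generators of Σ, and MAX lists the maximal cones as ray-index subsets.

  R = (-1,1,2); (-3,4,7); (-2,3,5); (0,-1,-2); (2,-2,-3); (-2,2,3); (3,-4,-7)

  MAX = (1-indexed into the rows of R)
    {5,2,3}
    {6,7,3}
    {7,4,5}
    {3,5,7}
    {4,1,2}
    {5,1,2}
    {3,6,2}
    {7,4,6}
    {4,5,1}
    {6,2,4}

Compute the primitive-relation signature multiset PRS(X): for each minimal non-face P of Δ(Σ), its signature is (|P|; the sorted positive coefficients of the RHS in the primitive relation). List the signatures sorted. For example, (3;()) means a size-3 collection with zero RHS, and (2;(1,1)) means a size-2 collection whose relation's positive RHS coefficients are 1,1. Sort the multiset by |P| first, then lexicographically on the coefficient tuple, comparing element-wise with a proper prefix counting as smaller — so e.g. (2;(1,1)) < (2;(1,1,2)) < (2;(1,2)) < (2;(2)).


Σ has 7 primitive collections:

  • {2,7}:  v_{2} + v_{7} = 0  so sig = (2;())
  • {5,6}:  v_{5} + v_{6} = 0  so sig = (2;())
  • {1,3}:  v_{1} + v_{3} = v_{2}  so sig = (2;(1))
  • {3,4}:  v_{3} + v_{4} = v_{6}  so sig = (2;(1))
  • {1,6}:  v_{1} + v_{6} = v_{2} + v_{4}  so sig = (2;(1,1))
  • {1,7}:  v_{1} + v_{7} = v_{4} + v_{5}  so sig = (2;(1,1))
  • {2,4,5}:  v_{2} + v_{4} + v_{5} = v_{1}  so sig = (3;(1))

Hence PRS(X_Σ) =
    |P|=2: 6 collections, coeffs (), (), (1), (1), (1,1), (1,1)
    |P|=3: 1 collection, coeffs (1)
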